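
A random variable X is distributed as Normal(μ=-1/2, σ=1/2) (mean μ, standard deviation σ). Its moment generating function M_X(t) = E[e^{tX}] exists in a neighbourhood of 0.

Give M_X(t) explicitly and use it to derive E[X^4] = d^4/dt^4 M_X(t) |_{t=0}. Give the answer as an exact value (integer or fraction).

E[X^4] = d^4M/dt^4 |_{t=0} = 5/8

M_X(t) = e^(t^2/8 - t/2)
dM/dt = t*e^(-t/2)*e^(t^2/8)/4 - e^(-t/2)*e^(t^2/8)/2
d^2M/dt^2 = (t^2*e^(t^2/8) - 4*t*e^(t^2/8) + 8*e^(t^2/8))*e^(-t/2)/16
d^3M/dt^3 = (t^3*e^(t^2/8) - 6*t^2*e^(t^2/8) + 24*t*e^(t^2/8) - 32*e^(t^2/8))*e^(-t/2)/64
d^4M/dt^4 = (t^4*e^(t^2/8) - 8*t^3*e^(t^2/8) + 48*t^2*e^(t^2/8) - 128*t*e^(t^2/8) + 160*e^(t^2/8))*e^(-t/2)/256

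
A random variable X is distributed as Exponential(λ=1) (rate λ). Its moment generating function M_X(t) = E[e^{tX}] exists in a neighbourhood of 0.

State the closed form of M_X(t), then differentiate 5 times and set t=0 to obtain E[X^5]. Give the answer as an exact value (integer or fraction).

M_X(t) = 1/(1 - t)
D^5[M](t) = 120/(t^6 - 6*t^5 + 15*t^4 - 20*t^3 + 15*t^2 - 6*t + 1)

E[X^5] = D^5[M](0) = 120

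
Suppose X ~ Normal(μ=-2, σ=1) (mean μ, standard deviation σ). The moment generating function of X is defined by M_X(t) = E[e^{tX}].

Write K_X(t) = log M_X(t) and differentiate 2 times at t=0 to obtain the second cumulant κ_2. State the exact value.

κ_2 = d^2K/dt^2 |_{t=0} = 1

M_X(t) = e^(t^2/2 - 2*t)
K_X(t) = log M_X(t) = t^2/2 - 2*t
dK/dt = t - 2
d^2K/dt^2 = 1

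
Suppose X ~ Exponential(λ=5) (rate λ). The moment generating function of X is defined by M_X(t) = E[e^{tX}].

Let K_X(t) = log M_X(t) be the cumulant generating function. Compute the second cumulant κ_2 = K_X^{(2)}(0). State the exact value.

κ_2 = K^(2)(0) = 1/25

M_X(t) = 5/(5 - t)
K_X(t) = log M_X(t) = -log(5 - t) + log(5)
K^(2)(t) = 1/(t^2 - 10*t + 25)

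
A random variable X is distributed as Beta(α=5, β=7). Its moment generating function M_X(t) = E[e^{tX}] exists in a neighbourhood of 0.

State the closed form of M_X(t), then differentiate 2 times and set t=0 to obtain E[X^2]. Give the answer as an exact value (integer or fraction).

E[X^2] = M^(2)(0) = 5/26

M_X(t) = ₁F₁(5; 12; t)
M^(2)(t) = 5*₁F₁(7; 14; t)/26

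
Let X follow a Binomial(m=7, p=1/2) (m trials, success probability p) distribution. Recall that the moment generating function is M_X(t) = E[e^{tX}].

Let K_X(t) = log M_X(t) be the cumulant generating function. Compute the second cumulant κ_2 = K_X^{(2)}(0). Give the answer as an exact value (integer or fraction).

κ_2 = K^(2)(0) = 7/4

M_X(t) = (e^(t)/2 + 1/2)^7
K_X(t) = log M_X(t) = 7*log(e^(t)/2 + 1/2)
K^(2)(t) = 7*e^(t)/(e^(2*t) + 2*e^(t) + 1)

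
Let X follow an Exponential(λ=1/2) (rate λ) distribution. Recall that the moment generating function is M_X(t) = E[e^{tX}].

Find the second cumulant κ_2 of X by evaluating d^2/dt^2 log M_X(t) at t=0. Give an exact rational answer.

M_X(t) = 1/(2*(1/2 - t))
K_X(t) = log M_X(t) = -log(1/2 - t) - log(2)
D^2[K](t) = 4/(4*t^2 - 4*t + 1)

κ_2 = D^2[K](0) = 4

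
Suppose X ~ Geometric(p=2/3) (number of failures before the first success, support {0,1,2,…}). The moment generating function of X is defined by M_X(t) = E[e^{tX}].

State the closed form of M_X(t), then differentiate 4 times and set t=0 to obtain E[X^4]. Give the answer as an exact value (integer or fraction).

M_X(t) = 2/(3*(1 - e^(t)/3))
M^(4)(t) = (-2*e^(4*t) - 66*e^(3*t) - 198*e^(2*t) - 54*e^(t))/(e^(5*t) - 15*e^(4*t) + 90*e^(3*t) - 270*e^(2*t) + 405*e^(t) - 243)

E[X^4] = M^(4)(0) = 10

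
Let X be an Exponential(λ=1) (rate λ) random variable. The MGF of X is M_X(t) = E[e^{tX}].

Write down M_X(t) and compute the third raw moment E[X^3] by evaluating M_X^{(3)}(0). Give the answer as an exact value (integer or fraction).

E[X^3] = M^(3)(0) = 6

M_X(t) = 1/(1 - t)
M^(3)(t) = 6/(t^4 - 4*t^3 + 6*t^2 - 4*t + 1)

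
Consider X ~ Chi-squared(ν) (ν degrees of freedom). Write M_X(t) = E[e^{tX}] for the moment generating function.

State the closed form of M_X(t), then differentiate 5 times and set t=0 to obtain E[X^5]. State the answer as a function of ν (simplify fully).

E[X^5] = D^5[M](0) = ν*(ν^4 + 20*ν^3 + 140*ν^2 + 400*ν + 384)

M_X(t) = (1 - 2*t)^(-ν/2)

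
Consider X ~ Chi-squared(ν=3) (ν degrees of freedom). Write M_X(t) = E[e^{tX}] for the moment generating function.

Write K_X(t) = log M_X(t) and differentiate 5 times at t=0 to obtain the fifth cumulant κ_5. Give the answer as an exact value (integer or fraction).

M_X(t) = (1 - 2*t)^(-3/2)
K_X(t) = log M_X(t) = -3*log(1 - 2*t)/2
K′(t) = -3/(2*t - 1)
K′′(t) = 6/(4*t^2 - 4*t + 1)
K′′′(t) = -24/(8*t^3 - 12*t^2 + 6*t - 1)
K′′′′(t) = 144/(16*t^4 - 32*t^3 + 24*t^2 - 8*t + 1)
K′′′′′(t) = -1152/(32*t^5 - 80*t^4 + 80*t^3 - 40*t^2 + 10*t - 1)

κ_5 = K′′′′′(0) = 1152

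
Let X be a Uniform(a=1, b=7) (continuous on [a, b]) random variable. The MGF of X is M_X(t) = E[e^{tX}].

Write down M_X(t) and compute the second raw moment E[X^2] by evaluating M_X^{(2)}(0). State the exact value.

E[X^2] = M′′(0) = 19

M_X(t) = (e^(7*t) - e^(t))/(6*t)
M′(t) = (7*t*e^(7*t) - t*e^(t) - e^(7*t) + e^(t))/(6*t^2)
M′′(t) = (49*t^2*e^(7*t) - t^2*e^(t) - 14*t*e^(7*t) + 2*t*e^(t) + 2*e^(7*t) - 2*e^(t))/(6*t^3)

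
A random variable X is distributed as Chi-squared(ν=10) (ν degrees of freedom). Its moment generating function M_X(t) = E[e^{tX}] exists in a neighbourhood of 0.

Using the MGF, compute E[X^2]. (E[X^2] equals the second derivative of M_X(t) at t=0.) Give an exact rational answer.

M_X(t) = (1 - 2*t)^(-5)
M′(t) = 10/(64*t^6 - 192*t^5 + 240*t^4 - 160*t^3 + 60*t^2 - 12*t + 1)
M′′(t) = -120/(128*t^7 - 448*t^6 + 672*t^5 - 560*t^4 + 280*t^3 - 84*t^2 + 14*t - 1)

E[X^2] = M′′(0) = 120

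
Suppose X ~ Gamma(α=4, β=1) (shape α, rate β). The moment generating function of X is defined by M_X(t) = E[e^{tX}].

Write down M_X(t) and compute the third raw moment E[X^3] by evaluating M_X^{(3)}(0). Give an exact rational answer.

E[X^3] = M^(3)(0) = 120

M_X(t) = (1 - t)^(-4)
M^(3)(t) = -120/(t^7 - 7*t^6 + 21*t^5 - 35*t^4 + 35*t^3 - 21*t^2 + 7*t - 1)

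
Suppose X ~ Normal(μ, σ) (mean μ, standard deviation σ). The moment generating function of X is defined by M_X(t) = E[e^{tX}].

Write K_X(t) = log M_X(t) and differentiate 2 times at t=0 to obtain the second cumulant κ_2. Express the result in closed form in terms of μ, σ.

M_X(t) = e^(μ*t + σ^2*t^2/2)
K_X(t) = log M_X(t) = μ*t + σ^2*t^2/2
D^2[K](t) = σ^2

κ_2 = D^2[K](0) = σ^2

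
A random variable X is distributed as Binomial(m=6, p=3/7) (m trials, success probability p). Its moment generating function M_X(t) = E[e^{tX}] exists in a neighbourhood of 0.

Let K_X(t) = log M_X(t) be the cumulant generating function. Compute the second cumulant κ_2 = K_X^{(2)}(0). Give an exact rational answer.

κ_2 = K′′(0) = 72/49

M_X(t) = (3*e^(t)/7 + 4/7)^6
K_X(t) = log M_X(t) = 6*log(3*e^(t)/7 + 4/7)
K′(t) = 18*e^(t)/(3*e^(t) + 4)
K′′(t) = 72*e^(t)/(9*e^(2*t) + 24*e^(t) + 16)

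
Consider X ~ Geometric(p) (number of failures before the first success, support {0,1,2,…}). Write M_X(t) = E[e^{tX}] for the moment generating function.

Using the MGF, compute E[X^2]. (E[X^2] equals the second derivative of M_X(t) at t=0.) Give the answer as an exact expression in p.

E[X^2] = D^2[M](0) = 1 - 3/p + 2/p^2

M_X(t) = p/(-(1 - p)*e^(t) + 1)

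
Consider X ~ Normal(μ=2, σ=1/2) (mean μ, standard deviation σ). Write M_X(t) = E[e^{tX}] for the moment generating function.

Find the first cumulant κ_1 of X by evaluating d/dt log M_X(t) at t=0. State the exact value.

κ_1 = K′(0) = 2

M_X(t) = e^(t^2/8 + 2*t)
K_X(t) = log M_X(t) = t^2/8 + 2*t
K′(t) = t/4 + 2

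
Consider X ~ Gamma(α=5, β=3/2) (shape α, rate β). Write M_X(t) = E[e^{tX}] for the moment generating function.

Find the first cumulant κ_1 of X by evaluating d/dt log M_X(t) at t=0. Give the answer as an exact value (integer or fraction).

M_X(t) = 243/(32*(3/2 - t)^5)
K_X(t) = log M_X(t) = -5*log(3/2 - t) - 5*log(2) + 5*log(3)
D[K](t) = -10/(2*t - 3)

κ_1 = D[K](0) = 10/3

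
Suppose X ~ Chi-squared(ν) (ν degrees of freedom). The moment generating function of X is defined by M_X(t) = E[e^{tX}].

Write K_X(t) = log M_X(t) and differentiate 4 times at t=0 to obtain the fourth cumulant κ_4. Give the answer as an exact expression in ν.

κ_4 = K^(4)(0) = 48*ν

M_X(t) = (1 - 2*t)^(-ν/2)
K_X(t) = log M_X(t) = -ν*log(1 - 2*t)/2
K^(4)(t) = 48*ν/(16*t^4 - 32*t^3 + 24*t^2 - 8*t + 1)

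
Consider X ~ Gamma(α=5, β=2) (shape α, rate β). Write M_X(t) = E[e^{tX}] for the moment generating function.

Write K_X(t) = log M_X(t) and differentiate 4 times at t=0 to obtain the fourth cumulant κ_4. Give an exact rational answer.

M_X(t) = 32/(2 - t)^5
K_X(t) = log M_X(t) = -5*log(2 - t) + 5*log(2)
dK/dt = -5/(t - 2)
d^2K/dt^2 = 5/(t^2 - 4*t + 4)
d^3K/dt^3 = -10/(t^3 - 6*t^2 + 12*t - 8)
d^4K/dt^4 = 30/(t^4 - 8*t^3 + 24*t^2 - 32*t + 16)

κ_4 = d^4K/dt^4 |_{t=0} = 15/8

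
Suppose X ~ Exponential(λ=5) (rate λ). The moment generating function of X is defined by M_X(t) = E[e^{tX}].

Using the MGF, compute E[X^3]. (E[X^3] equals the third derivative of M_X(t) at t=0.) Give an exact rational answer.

E[X^3] = M^(3)(0) = 6/125

M_X(t) = 5/(5 - t)
M^(3)(t) = 30/(t^4 - 20*t^3 + 150*t^2 - 500*t + 625)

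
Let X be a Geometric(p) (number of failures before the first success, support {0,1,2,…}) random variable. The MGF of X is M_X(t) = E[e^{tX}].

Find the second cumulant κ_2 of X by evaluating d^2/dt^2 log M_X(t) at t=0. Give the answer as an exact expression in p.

κ_2 = d^2K/dt^2 |_{t=0} = (1 - p)/p^2

M_X(t) = p/(-(1 - p)*e^(t) + 1)
K_X(t) = log M_X(t) = log(p) - log(-(1 - p)*e^(t) + 1)
dK/dt = (-p*e^(t) + e^(t))/(p*e^(t) - e^(t) + 1)
d^2K/dt^2 = (-p*e^(t) + e^(t))/(p^2*e^(2*t) - 2*p*e^(2*t) + 2*p*e^(t) + e^(2*t) - 2*e^(t) + 1)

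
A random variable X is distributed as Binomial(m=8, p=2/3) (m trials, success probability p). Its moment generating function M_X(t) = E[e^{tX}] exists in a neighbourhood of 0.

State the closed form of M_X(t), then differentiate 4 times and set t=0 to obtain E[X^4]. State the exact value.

M_X(t) = (2*e^(t)/3 + 1/3)^8
M^(4)(t) = 1048576*e^(8*t)/6561 + 2458624*e^(7*t)/6561 + 28672*e^(6*t)/81 + 1120000*e^(5*t)/6561 + 286720*e^(4*t)/6561 + 448*e^(3*t)/81 + 1792*e^(2*t)/6561 + 16*e^(t)/6561

E[X^4] = M^(4)(0) = 29936/27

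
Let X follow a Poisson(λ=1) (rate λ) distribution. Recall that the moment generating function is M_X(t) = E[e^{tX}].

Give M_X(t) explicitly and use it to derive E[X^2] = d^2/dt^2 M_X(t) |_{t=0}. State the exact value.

E[X^2] = d^2M/dt^2 |_{t=0} = 2

M_X(t) = e^(e^(t) - 1)
dM/dt = e^(-1)*e^(t)*e^(e^(t))
d^2M/dt^2 = (e^(2*t)*e^(e^(t)) + e^(t)*e^(e^(t)))*e^(-1)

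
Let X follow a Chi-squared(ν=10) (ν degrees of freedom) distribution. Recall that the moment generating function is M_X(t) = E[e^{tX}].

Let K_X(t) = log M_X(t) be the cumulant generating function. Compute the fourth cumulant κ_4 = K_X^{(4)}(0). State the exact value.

κ_4 = K^(4)(0) = 480

M_X(t) = (1 - 2*t)^(-5)
K_X(t) = log M_X(t) = -5*log(1 - 2*t)
K^(4)(t) = 480/(16*t^4 - 32*t^3 + 24*t^2 - 8*t + 1)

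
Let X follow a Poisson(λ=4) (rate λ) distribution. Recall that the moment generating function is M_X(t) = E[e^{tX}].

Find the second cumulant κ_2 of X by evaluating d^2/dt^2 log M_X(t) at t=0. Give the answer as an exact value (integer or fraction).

M_X(t) = e^(4*e^(t) - 4)
K_X(t) = log M_X(t) = 4*e^(t) - 4
K^(2)(t) = 4*e^(t)

κ_2 = K^(2)(0) = 4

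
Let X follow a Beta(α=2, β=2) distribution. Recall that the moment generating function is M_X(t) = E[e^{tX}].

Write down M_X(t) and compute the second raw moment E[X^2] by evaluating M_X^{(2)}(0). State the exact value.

M_X(t) = ₁F₁(2; 4; t)
M^(2)(t) = 3*₁F₁(4; 6; t)/10

E[X^2] = M^(2)(0) = 3/10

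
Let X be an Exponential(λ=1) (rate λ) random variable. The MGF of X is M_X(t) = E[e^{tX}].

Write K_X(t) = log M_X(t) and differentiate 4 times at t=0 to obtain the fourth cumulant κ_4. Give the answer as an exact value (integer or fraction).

κ_4 = K^(4)(0) = 6

M_X(t) = 1/(1 - t)
K_X(t) = log M_X(t) = -log(1 - t)
K^(4)(t) = 6/(t^4 - 4*t^3 + 6*t^2 - 4*t + 1)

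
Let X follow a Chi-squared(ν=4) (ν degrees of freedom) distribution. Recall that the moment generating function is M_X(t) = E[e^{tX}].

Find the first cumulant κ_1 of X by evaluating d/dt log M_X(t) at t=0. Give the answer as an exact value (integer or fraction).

M_X(t) = (1 - 2*t)^(-2)
K_X(t) = log M_X(t) = -2*log(1 - 2*t)
K^(1)(t) = -4/(2*t - 1)

κ_1 = K^(1)(0) = 4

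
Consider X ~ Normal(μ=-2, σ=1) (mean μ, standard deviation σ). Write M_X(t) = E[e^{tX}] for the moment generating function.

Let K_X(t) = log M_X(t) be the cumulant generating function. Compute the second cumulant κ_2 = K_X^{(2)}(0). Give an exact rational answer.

κ_2 = K^(2)(0) = 1

M_X(t) = e^(t^2/2 - 2*t)
K_X(t) = log M_X(t) = t^2/2 - 2*t
K^(2)(t) = 1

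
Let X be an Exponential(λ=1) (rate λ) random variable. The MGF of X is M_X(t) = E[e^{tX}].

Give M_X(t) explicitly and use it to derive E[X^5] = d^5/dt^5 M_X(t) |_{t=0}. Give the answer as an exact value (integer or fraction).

M_X(t) = 1/(1 - t)
M^(5)(t) = 120/(t^6 - 6*t^5 + 15*t^4 - 20*t^3 + 15*t^2 - 6*t + 1)

E[X^5] = M^(5)(0) = 120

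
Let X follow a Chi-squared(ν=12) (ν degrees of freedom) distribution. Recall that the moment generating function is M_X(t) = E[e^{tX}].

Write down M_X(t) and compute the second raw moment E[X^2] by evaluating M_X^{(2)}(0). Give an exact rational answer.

M_X(t) = (1 - 2*t)^(-6)
D^2[M](t) = 168/(256*t^8 - 1024*t^7 + 1792*t^6 - 1792*t^5 + 1120*t^4 - 448*t^3 + 112*t^2 - 16*t + 1)

E[X^2] = D^2[M](0) = 168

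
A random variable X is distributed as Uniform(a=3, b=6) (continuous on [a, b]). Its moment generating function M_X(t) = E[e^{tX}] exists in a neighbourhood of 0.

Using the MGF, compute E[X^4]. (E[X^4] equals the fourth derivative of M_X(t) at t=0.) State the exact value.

E[X^4] = M^(4)(0) = 2511/5

M_X(t) = (e^(6*t) - e^(3*t))/(3*t)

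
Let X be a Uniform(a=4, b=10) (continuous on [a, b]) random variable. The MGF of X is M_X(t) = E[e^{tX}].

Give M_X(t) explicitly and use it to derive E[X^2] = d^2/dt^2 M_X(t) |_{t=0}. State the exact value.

M_X(t) = (e^(10*t) - e^(4*t))/(6*t)
D^2[M](t) = (50*t^2*e^(10*t) - 8*t^2*e^(4*t) - 10*t*e^(10*t) + 4*t*e^(4*t) + e^(10*t) - e^(4*t))/(3*t^3)

E[X^2] = D^2[M](0) = 52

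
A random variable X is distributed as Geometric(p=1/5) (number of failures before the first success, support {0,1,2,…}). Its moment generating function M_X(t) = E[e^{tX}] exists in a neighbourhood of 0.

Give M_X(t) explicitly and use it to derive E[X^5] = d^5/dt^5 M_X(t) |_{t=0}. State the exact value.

E[X^5] = M^(5)(0) = 194404

M_X(t) = 1/(5*(1 - 4*e^(t)/5))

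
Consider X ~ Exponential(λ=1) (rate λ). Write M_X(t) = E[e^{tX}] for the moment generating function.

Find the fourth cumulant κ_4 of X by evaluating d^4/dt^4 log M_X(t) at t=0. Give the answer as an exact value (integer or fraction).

M_X(t) = 1/(1 - t)
K_X(t) = log M_X(t) = -log(1 - t)
K^(4)(t) = 6/(t^4 - 4*t^3 + 6*t^2 - 4*t + 1)

κ_4 = K^(4)(0) = 6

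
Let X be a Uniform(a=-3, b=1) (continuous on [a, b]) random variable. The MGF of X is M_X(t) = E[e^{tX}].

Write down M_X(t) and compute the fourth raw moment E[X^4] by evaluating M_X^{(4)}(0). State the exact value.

E[X^4] = d^4M/dt^4 |_{t=0} = 61/5

M_X(t) = (e^(t) - e^(-3*t))/(4*t)
dM/dt = (t*e^(4*t) + 3*t - e^(4*t) + 1)*e^(-3*t)/(4*t^2)
d^2M/dt^2 = (t^2*e^(4*t) - 9*t^2 - 2*t*e^(4*t) - 6*t + 2*e^(4*t) - 2)*e^(-3*t)/(4*t^3)
d^3M/dt^3 = (t^3*e^(4*t) + 27*t^3 - 3*t^2*e^(4*t) + 27*t^2 + 6*t*e^(4*t) + 18*t - 6*e^(4*t) + 6)*e^(-3*t)/(4*t^4)
d^4M/dt^4 = (t^4*e^(4*t) - 81*t^4 - 4*t^3*e^(4*t) - 108*t^3 + 12*t^2*e^(4*t) - 108*t^2 - 24*t*e^(4*t) - 72*t + 24*e^(4*t) - 24)*e^(-3*t)/(4*t^5)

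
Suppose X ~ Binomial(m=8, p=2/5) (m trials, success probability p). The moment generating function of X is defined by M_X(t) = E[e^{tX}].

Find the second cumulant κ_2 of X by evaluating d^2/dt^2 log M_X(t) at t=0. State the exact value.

κ_2 = d^2K/dt^2 |_{t=0} = 48/25

M_X(t) = (2*e^(t)/5 + 3/5)^8
K_X(t) = log M_X(t) = 8*log(2*e^(t)/5 + 3/5)
dK/dt = 16*e^(t)/(2*e^(t) + 3)
d^2K/dt^2 = 48*e^(t)/(4*e^(2*t) + 12*e^(t) + 9)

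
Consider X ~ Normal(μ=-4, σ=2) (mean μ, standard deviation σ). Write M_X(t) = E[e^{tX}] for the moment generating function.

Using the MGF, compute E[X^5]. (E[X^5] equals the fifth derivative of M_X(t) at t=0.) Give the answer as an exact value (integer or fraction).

M_X(t) = e^(2*t^2 - 4*t)
M′(t) = 4*t*e^(-4*t)*e^(2*t^2) - 4*e^(-4*t)*e^(2*t^2)
M′′(t) = (16*t^2*e^(2*t^2) - 32*t*e^(2*t^2) + 20*e^(2*t^2))*e^(-4*t)
M′′′(t) = (64*t^3*e^(2*t^2) - 192*t^2*e^(2*t^2) + 240*t*e^(2*t^2) - 112*e^(2*t^2))*e^(-4*t)
M′′′′(t) = (256*t^4*e^(2*t^2) - 1024*t^3*e^(2*t^2) + 1920*t^2*e^(2*t^2) - 1792*t*e^(2*t^2) + 688*e^(2*t^2))*e^(-4*t)
M′′′′′(t) = (1024*t^5*e^(2*t^2) - 5120*t^4*e^(2*t^2) + 12800*t^3*e^(2*t^2) - 17920*t^2*e^(2*t^2) + 13760*t*e^(2*t^2) - 4544*e^(2*t^2))*e^(-4*t)

E[X^5] = M′′′′′(0) = -4544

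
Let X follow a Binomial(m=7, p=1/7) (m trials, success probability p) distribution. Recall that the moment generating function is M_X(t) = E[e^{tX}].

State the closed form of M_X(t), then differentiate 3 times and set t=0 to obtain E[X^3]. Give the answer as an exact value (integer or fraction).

E[X^3] = D^3[M](0) = 205/49

M_X(t) = (e^(t)/7 + 6/7)^7
D^3[M](t) = e^(7*t)/2401 + 1296*e^(6*t)/117649 + 13500*e^(5*t)/117649 + 69120*e^(4*t)/117649 + 174960*e^(3*t)/117649 + 186624*e^(2*t)/117649 + 46656*e^(t)/117649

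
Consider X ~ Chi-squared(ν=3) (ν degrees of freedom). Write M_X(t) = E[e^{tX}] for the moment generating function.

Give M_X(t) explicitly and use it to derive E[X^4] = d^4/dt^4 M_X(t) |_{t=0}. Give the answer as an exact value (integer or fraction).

M_X(t) = (1 - 2*t)^(-3/2)
D^4[M](t) = -945/(32*t^5*√(1 - 2*t) - 80*t^4*√(1 - 2*t) + 80*t^3*√(1 - 2*t) - 40*t^2*√(1 - 2*t) + 10*t*√(1 - 2*t) - √(1 - 2*t))

E[X^4] = D^4[M](0) = 945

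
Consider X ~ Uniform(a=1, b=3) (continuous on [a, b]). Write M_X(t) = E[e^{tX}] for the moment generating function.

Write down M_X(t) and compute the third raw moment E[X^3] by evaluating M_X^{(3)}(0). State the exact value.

E[X^3] = D^3[M](0) = 10

M_X(t) = (e^(3*t) - e^(t))/(2*t)
D^3[M](t) = (27*t^3*e^(3*t) - t^3*e^(t) - 27*t^2*e^(3*t) + 3*t^2*e^(t) + 18*t*e^(3*t) - 6*t*e^(t) - 6*e^(3*t) + 6*e^(t))/(2*t^4)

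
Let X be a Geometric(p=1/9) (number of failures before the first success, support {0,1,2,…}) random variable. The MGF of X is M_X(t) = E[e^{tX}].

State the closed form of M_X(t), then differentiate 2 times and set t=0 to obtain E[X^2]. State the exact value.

E[X^2] = M′′(0) = 136

M_X(t) = 1/(9*(1 - 8*e^(t)/9))
M′(t) = 8*e^(t)/(64*e^(2*t) - 144*e^(t) + 81)
M′′(t) = (-64*e^(2*t) - 72*e^(t))/(512*e^(3*t) - 1728*e^(2*t) + 1944*e^(t) - 729)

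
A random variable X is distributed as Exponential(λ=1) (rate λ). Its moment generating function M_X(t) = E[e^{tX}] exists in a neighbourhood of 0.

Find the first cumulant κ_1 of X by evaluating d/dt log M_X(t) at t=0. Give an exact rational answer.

M_X(t) = 1/(1 - t)
K_X(t) = log M_X(t) = -log(1 - t)
D[K](t) = -1/(t - 1)

κ_1 = D[K](0) = 1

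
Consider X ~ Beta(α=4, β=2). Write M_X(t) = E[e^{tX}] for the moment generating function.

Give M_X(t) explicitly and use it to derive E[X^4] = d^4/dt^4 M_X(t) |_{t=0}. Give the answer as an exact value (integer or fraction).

E[X^4] = d^4M/dt^4 |_{t=0} = 5/18

M_X(t) = ₁F₁(4; 6; t)
dM/dt = 2*₁F₁(5; 7; t)/3
d^2M/dt^2 = 10*₁F₁(6; 8; t)/21
d^3M/dt^3 = 5*₁F₁(7; 9; t)/14
d^4M/dt^4 = 5*₁F₁(8; 10; t)/18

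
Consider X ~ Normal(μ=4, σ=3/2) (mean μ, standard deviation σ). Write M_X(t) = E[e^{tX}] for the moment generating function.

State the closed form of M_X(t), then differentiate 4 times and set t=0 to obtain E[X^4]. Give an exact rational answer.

E[X^4] = D^4[M](0) = 7795/16

M_X(t) = e^(9*t^2/8 + 4*t)
D^4[M](t) = 6561*t^4*e^(4*t)*e^(9*t^2/8)/256 + 729*t^3*e^(4*t)*e^(9*t^2/8)/4 + 17739*t^2*e^(4*t)*e^(9*t^2/8)/32 + 819*t*e^(4*t)*e^(9*t^2/8) + 7795*e^(4*t)*e^(9*t^2/8)/16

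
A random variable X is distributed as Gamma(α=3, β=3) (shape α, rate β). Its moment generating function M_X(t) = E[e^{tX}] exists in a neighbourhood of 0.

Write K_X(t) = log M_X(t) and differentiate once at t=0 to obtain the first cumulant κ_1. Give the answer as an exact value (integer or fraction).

M_X(t) = 27/(3 - t)^3
K_X(t) = log M_X(t) = -3*log(3 - t) + 3*log(3)
K′(t) = -3/(t - 3)

κ_1 = K′(0) = 1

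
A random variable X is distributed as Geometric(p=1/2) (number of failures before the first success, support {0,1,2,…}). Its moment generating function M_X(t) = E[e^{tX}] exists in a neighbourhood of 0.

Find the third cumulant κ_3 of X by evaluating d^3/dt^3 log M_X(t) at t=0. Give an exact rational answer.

κ_3 = d^3K/dt^3 |_{t=0} = 6

M_X(t) = 1/(2*(1 - e^(t)/2))
K_X(t) = log M_X(t) = -log(1 - e^(t)/2) - log(2)
dK/dt = -e^(t)/(e^(t) - 2)
d^2K/dt^2 = 2*e^(t)/(e^(2*t) - 4*e^(t) + 4)
d^3K/dt^3 = (-2*e^(2*t) - 4*e^(t))/(e^(3*t) - 6*e^(2*t) + 12*e^(t) - 8)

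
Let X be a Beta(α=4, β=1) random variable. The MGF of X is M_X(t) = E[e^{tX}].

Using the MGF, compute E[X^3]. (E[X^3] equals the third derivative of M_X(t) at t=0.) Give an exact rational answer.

E[X^3] = d^3M/dt^3 |_{t=0} = 4/7

M_X(t) = ₁F₁(4; 5; t)
dM/dt = 4*₁F₁(5; 6; t)/5
d^2M/dt^2 = 2*₁F₁(6; 7; t)/3
d^3M/dt^3 = 4*₁F₁(7; 8; t)/7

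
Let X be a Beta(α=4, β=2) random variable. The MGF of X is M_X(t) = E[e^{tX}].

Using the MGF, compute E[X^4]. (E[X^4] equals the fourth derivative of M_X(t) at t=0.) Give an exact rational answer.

M_X(t) = ₁F₁(4; 6; t)
D^4[M](t) = 5*₁F₁(8; 10; t)/18

E[X^4] = D^4[M](0) = 5/18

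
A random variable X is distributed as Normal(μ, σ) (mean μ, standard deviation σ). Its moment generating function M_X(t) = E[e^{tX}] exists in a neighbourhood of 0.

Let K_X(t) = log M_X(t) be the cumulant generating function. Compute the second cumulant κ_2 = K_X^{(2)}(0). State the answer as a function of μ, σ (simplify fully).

M_X(t) = e^(μ*t + σ^2*t^2/2)
K_X(t) = log M_X(t) = μ*t + σ^2*t^2/2
K^(2)(t) = σ^2

κ_2 = K^(2)(0) = σ^2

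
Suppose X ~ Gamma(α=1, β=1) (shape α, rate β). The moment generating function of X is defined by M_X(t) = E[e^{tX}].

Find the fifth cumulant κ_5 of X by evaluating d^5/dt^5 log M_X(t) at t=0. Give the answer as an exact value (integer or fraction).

M_X(t) = 1/(1 - t)
K_X(t) = log M_X(t) = -log(1 - t)
dK/dt = -1/(t - 1)
d^2K/dt^2 = 1/(t^2 - 2*t + 1)
d^3K/dt^3 = -2/(t^3 - 3*t^2 + 3*t - 1)
d^4K/dt^4 = 6/(t^4 - 4*t^3 + 6*t^2 - 4*t + 1)
d^5K/dt^5 = -24/(t^5 - 5*t^4 + 10*t^3 - 10*t^2 + 5*t - 1)

κ_5 = d^5K/dt^5 |_{t=0} = 24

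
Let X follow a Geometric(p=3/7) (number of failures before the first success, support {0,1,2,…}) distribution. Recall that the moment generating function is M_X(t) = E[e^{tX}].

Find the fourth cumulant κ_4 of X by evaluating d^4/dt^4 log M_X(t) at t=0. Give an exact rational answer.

M_X(t) = 3/(7*(1 - 4*e^(t)/7))
K_X(t) = log M_X(t) = -log(1 - 4*e^(t)/7) - log(7) + log(3)
D^4[K](t) = (448*e^(3*t) + 3136*e^(2*t) + 1372*e^(t))/(256*e^(4*t) - 1792*e^(3*t) + 4704*e^(2*t) - 5488*e^(t) + 2401)

κ_4 = D^4[K](0) = 1652/27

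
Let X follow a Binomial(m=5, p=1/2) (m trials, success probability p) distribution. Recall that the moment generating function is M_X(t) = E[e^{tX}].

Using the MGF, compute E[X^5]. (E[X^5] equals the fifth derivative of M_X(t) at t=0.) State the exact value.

M_X(t) = (e^(t)/2 + 1/2)^5
dM/dt = 5*e^(5*t)/32 + 5*e^(4*t)/8 + 15*e^(3*t)/16 + 5*e^(2*t)/8 + 5*e^(t)/32
d^2M/dt^2 = 25*e^(5*t)/32 + 5*e^(4*t)/2 + 45*e^(3*t)/16 + 5*e^(2*t)/4 + 5*e^(t)/32
d^3M/dt^3 = 125*e^(5*t)/32 + 10*e^(4*t) + 135*e^(3*t)/16 + 5*e^(2*t)/2 + 5*e^(t)/32
d^4M/dt^4 = 625*e^(5*t)/32 + 40*e^(4*t) + 405*e^(3*t)/16 + 5*e^(2*t) + 5*e^(t)/32
d^5M/dt^5 = 3125*e^(5*t)/32 + 160*e^(4*t) + 1215*e^(3*t)/16 + 10*e^(2*t) + 5*e^(t)/32

E[X^5] = d^5M/dt^5 |_{t=0} = 1375/4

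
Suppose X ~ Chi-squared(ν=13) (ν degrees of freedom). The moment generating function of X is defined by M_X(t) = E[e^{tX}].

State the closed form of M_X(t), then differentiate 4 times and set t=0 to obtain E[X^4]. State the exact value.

E[X^4] = M^(4)(0) = 62985

M_X(t) = (1 - 2*t)^(-13/2)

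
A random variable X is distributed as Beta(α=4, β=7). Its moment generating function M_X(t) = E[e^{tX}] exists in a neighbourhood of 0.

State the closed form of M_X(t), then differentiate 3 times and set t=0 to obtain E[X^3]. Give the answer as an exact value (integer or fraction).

E[X^3] = D^3[M](0) = 10/143

M_X(t) = ₁F₁(4; 11; t)
D^3[M](t) = 10*₁F₁(7; 14; t)/143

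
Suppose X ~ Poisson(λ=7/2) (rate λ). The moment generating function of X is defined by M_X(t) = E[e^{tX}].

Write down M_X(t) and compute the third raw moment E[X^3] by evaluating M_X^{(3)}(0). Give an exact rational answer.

M_X(t) = e^(7*e^(t)/2 - 7/2)
M′(t) = 7*e^(-7/2)*e^(t)*e^(7*e^(t)/2)/2
M′′(t) = (49*e^(2*t)*e^(7*e^(t)/2) + 14*e^(t)*e^(7*e^(t)/2))*e^(-7/2)/4
M′′′(t) = (343*e^(3*t)*e^(7*e^(t)/2) + 294*e^(2*t)*e^(7*e^(t)/2) + 28*e^(t)*e^(7*e^(t)/2))*e^(-7/2)/8

E[X^3] = M′′′(0) = 665/8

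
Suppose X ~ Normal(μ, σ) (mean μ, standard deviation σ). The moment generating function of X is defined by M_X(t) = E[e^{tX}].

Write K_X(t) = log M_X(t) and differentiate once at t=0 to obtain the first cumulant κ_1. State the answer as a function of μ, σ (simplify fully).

κ_1 = K′(0) = μ

M_X(t) = e^(μ*t + σ^2*t^2/2)
K_X(t) = log M_X(t) = μ*t + σ^2*t^2/2
K′(t) = μ + σ^2*t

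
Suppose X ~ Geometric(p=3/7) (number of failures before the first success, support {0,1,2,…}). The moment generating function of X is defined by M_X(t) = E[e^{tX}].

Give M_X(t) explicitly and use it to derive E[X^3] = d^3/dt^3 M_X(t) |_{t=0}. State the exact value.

E[X^3] = M′′′(0) = 236/9

M_X(t) = 3/(7*(1 - 4*e^(t)/7))
M′(t) = 12*e^(t)/(16*e^(2*t) - 56*e^(t) + 49)
M′′(t) = (-48*e^(2*t) - 84*e^(t))/(64*e^(3*t) - 336*e^(2*t) + 588*e^(t) - 343)
M′′′(t) = (192*e^(3*t) + 1344*e^(2*t) + 588*e^(t))/(256*e^(4*t) - 1792*e^(3*t) + 4704*e^(2*t) - 5488*e^(t) + 2401)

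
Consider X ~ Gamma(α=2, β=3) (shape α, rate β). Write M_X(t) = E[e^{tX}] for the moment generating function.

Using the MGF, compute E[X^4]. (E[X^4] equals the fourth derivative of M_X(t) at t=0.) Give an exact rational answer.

E[X^4] = D^4[M](0) = 40/27

M_X(t) = 9/(3 - t)^2
D^4[M](t) = 1080/(t^6 - 18*t^5 + 135*t^4 - 540*t^3 + 1215*t^2 - 1458*t + 729)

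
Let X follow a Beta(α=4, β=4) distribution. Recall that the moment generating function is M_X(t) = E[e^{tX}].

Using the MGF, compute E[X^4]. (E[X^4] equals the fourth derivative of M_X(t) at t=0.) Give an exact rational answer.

M_X(t) = ₁F₁(4; 8; t)
M^(4)(t) = 7*₁F₁(8; 12; t)/66

E[X^4] = M^(4)(0) = 7/66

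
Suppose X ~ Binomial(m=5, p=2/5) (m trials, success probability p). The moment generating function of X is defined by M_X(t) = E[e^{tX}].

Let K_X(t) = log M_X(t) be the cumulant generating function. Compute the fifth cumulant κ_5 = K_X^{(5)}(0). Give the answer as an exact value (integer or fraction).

M_X(t) = (2*e^(t)/5 + 3/5)^5
K_X(t) = log M_X(t) = 5*log(2*e^(t)/5 + 3/5)
D^5[K](t) = (-240*e^(4*t) + 3960*e^(3*t) - 5940*e^(2*t) + 810*e^(t))/(32*e^(5*t) + 240*e^(4*t) + 720*e^(3*t) + 1080*e^(2*t) + 810*e^(t) + 243)

κ_5 = D^5[K](0) = -282/625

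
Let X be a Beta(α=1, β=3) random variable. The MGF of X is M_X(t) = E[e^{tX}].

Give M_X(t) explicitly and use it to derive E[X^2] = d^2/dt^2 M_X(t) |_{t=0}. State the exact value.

M_X(t) = ₁F₁(1; 4; t)
M^(2)(t) = ₁F₁(3; 6; t)/10

E[X^2] = M^(2)(0) = 1/10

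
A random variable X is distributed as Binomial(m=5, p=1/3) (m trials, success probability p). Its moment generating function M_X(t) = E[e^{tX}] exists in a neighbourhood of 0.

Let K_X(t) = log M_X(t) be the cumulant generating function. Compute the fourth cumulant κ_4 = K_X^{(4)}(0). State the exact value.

M_X(t) = (e^(t)/3 + 2/3)^5
K_X(t) = log M_X(t) = 5*log(e^(t)/3 + 2/3)
K^(4)(t) = (10*e^(3*t) - 80*e^(2*t) + 40*e^(t))/(e^(4*t) + 8*e^(3*t) + 24*e^(2*t) + 32*e^(t) + 16)

κ_4 = K^(4)(0) = -10/27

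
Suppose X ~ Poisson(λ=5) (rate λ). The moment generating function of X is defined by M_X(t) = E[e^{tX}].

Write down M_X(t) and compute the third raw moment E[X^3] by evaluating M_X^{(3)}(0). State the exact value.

E[X^3] = D^3[M](0) = 205

M_X(t) = e^(5*e^(t) - 5)
D^3[M](t) = (125*e^(3*t)*e^(5*e^(t)) + 75*e^(2*t)*e^(5*e^(t)) + 5*e^(t)*e^(5*e^(t)))*e^(-5)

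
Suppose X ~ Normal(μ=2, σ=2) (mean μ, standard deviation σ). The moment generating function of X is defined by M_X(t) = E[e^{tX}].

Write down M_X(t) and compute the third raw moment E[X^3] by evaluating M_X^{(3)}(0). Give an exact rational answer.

E[X^3] = M^(3)(0) = 32

M_X(t) = e^(2*t^2 + 2*t)
M^(3)(t) = 64*t^3*e^(2*t)*e^(2*t^2) + 96*t^2*e^(2*t)*e^(2*t^2) + 96*t*e^(2*t)*e^(2*t^2) + 32*e^(2*t)*e^(2*t^2)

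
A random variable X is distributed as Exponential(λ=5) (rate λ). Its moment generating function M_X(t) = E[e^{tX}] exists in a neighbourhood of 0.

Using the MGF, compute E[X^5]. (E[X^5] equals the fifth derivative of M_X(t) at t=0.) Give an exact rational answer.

E[X^5] = M′′′′′(0) = 24/625

M_X(t) = 5/(5 - t)
M′(t) = 5/(t^2 - 10*t + 25)
M′′(t) = -10/(t^3 - 15*t^2 + 75*t - 125)
M′′′(t) = 30/(t^4 - 20*t^3 + 150*t^2 - 500*t + 625)
M′′′′(t) = -120/(t^5 - 25*t^4 + 250*t^3 - 1250*t^2 + 3125*t - 3125)
M′′′′′(t) = 600/(t^6 - 30*t^5 + 375*t^4 - 2500*t^3 + 9375*t^2 - 18750*t + 15625)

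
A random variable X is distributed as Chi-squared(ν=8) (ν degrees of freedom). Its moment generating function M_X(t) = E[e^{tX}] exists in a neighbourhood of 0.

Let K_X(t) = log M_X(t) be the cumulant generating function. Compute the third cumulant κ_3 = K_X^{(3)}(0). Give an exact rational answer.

M_X(t) = (1 - 2*t)^(-4)
K_X(t) = log M_X(t) = -4*log(1 - 2*t)
dK/dt = -8/(2*t - 1)
d^2K/dt^2 = 16/(4*t^2 - 4*t + 1)
d^3K/dt^3 = -64/(8*t^3 - 12*t^2 + 6*t - 1)

κ_3 = d^3K/dt^3 |_{t=0} = 64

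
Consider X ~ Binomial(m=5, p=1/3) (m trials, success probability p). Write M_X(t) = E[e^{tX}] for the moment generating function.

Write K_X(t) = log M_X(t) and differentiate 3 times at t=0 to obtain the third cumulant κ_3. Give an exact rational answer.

κ_3 = K′′′(0) = 10/27

M_X(t) = (e^(t)/3 + 2/3)^5
K_X(t) = log M_X(t) = 5*log(e^(t)/3 + 2/3)
K′(t) = 5*e^(t)/(e^(t) + 2)
K′′(t) = 10*e^(t)/(e^(2*t) + 4*e^(t) + 4)
K′′′(t) = (-10*e^(2*t) + 20*e^(t))/(e^(3*t) + 6*e^(2*t) + 12*e^(t) + 8)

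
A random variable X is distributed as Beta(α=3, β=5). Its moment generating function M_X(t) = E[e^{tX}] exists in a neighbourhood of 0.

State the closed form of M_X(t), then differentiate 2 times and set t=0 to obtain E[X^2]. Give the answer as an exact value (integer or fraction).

M_X(t) = ₁F₁(3; 8; t)
D^2[M](t) = ₁F₁(5; 10; t)/6

E[X^2] = D^2[M](0) = 1/6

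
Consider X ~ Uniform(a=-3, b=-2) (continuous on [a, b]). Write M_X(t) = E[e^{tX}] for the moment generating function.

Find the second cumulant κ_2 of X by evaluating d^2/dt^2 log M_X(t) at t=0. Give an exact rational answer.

κ_2 = K^(2)(0) = 1/12

M_X(t) = (e^(-2*t) - e^(-3*t))/t
K_X(t) = log M_X(t) = -log(t) + log(e^(-2*t) - e^(-3*t))
K^(2)(t) = (-t^2*e^(t) + e^(2*t) - 2*e^(t) + 1)/(t^2*e^(2*t) - 2*t^2*e^(t) + t^2)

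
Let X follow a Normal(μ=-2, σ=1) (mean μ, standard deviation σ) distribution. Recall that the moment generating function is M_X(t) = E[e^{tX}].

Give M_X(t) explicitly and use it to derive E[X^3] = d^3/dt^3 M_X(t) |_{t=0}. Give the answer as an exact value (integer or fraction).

M_X(t) = e^(t^2/2 - 2*t)
M^(3)(t) = (t^3*e^(t^2/2) - 6*t^2*e^(t^2/2) + 15*t*e^(t^2/2) - 14*e^(t^2/2))*e^(-2*t)

E[X^3] = M^(3)(0) = -14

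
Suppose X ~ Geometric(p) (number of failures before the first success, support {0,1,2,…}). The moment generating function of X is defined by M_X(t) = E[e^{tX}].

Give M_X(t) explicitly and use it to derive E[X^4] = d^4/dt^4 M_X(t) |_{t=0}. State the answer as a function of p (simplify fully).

M_X(t) = p/(-(1 - p)*e^(t) + 1)
M′(t) = (-p^2*e^(t) + p*e^(t))/(p^2*e^(2*t) - 2*p*e^(2*t) + 2*p*e^(t) + e^(2*t) - 2*e^(t) + 1)

E[X^4] = M′′′′(0) = 1 - 15/p + 50/p^2 - 60/p^3 + 24/p^4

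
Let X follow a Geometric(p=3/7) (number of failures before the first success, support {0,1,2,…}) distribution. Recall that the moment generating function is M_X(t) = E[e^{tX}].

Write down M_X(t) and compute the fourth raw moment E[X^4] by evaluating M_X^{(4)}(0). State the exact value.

M_X(t) = 3/(7*(1 - 4*e^(t)/7))
M′(t) = 12*e^(t)/(16*e^(2*t) - 56*e^(t) + 49)
M′′(t) = (-48*e^(2*t) - 84*e^(t))/(64*e^(3*t) - 336*e^(2*t) + 588*e^(t) - 343)
M′′′(t) = (192*e^(3*t) + 1344*e^(2*t) + 588*e^(t))/(256*e^(4*t) - 1792*e^(3*t) + 4704*e^(2*t) - 5488*e^(t) + 2401)
M′′′′(t) = (-768*e^(4*t) - 14784*e^(3*t) - 25872*e^(2*t) - 4116*e^(t))/(1024*e^(5*t) - 8960*e^(4*t) + 31360*e^(3*t) - 54880*e^(2*t) + 48020*e^(t) - 16807)

E[X^4] = M′′′′(0) = 5060/27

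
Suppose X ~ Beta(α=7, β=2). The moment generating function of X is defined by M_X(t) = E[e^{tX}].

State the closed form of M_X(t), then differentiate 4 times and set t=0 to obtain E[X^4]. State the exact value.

M_X(t) = ₁F₁(7; 9; t)
M′(t) = 7*₁F₁(8; 10; t)/9
M′′(t) = 28*₁F₁(9; 11; t)/45
M′′′(t) = 28*₁F₁(10; 12; t)/55
M′′′′(t) = 14*₁F₁(11; 13; t)/33

E[X^4] = M′′′′(0) = 14/33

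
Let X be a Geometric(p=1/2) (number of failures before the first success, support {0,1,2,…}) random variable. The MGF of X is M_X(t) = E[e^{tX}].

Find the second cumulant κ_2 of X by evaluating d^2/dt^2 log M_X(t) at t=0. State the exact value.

M_X(t) = 1/(2*(1 - e^(t)/2))
K_X(t) = log M_X(t) = -log(1 - e^(t)/2) - log(2)
dK/dt = -e^(t)/(e^(t) - 2)
d^2K/dt^2 = 2*e^(t)/(e^(2*t) - 4*e^(t) + 4)

κ_2 = d^2K/dt^2 |_{t=0} = 2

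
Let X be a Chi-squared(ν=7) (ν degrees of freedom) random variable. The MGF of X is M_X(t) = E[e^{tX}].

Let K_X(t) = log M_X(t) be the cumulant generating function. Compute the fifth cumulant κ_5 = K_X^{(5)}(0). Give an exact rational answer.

κ_5 = K′′′′′(0) = 2688

M_X(t) = (1 - 2*t)^(-7/2)
K_X(t) = log M_X(t) = -7*log(1 - 2*t)/2
K′(t) = -7/(2*t - 1)
K′′(t) = 14/(4*t^2 - 4*t + 1)
K′′′(t) = -56/(8*t^3 - 12*t^2 + 6*t - 1)
K′′′′(t) = 336/(16*t^4 - 32*t^3 + 24*t^2 - 8*t + 1)
K′′′′′(t) = -2688/(32*t^5 - 80*t^4 + 80*t^3 - 40*t^2 + 10*t - 1)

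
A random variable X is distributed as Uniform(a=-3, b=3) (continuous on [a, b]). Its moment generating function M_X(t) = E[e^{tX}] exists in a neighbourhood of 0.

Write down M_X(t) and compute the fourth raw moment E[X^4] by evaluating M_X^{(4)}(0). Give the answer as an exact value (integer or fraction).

E[X^4] = M^(4)(0) = 81/5

M_X(t) = (e^(3*t) - e^(-3*t))/(6*t)
M^(4)(t) = (27*t^4*e^(6*t) - 27*t^4 - 36*t^3*e^(6*t) - 36*t^3 + 36*t^2*e^(6*t) - 36*t^2 - 24*t*e^(6*t) - 24*t + 8*e^(6*t) - 8)*e^(-3*t)/(2*t^5)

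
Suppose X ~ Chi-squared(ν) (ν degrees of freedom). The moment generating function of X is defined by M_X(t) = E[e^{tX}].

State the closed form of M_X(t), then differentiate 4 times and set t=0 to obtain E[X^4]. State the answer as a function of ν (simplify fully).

M_X(t) = (1 - 2*t)^(-ν/2)
D^4[M](t) = (ν^4 + 12*ν^3 + 44*ν^2 + 48*ν)/(16*t^4*(1 - 2*t)^(ν/2) - 32*t^3*(1 - 2*t)^(ν/2) + 24*t^2*(1 - 2*t)^(ν/2) - 8*t*(1 - 2*t)^(ν/2) + (1 - 2*t)^(ν/2))

E[X^4] = D^4[M](0) = ν*(ν^3 + 12*ν^2 + 44*ν + 48)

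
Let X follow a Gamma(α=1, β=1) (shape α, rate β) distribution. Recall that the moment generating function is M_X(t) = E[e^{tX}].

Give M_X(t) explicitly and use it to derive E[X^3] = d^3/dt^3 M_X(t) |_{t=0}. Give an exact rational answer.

M_X(t) = 1/(1 - t)
dM/dt = 1/(t^2 - 2*t + 1)
d^2M/dt^2 = -2/(t^3 - 3*t^2 + 3*t - 1)
d^3M/dt^3 = 6/(t^4 - 4*t^3 + 6*t^2 - 4*t + 1)

E[X^3] = d^3M/dt^3 |_{t=0} = 6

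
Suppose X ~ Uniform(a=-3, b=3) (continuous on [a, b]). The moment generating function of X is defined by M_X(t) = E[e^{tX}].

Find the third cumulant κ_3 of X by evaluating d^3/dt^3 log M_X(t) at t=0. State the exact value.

M_X(t) = (e^(3*t) - e^(-3*t))/(6*t)
K_X(t) = log M_X(t) = -log(t) + log(e^(3*t) - e^(-3*t)) - log(6)
dK/dt = (3*t*e^(6*t) + 3*t - e^(6*t) + 1)/(t*e^(6*t) - t)
d^2K/dt^2 = (-36*t^2*e^(6*t) + e^(12*t) - 2*e^(6*t) + 1)/(t^2*e^(12*t) - 2*t^2*e^(6*t) + t^2)
d^3K/dt^3 = (216*t^3*e^(12*t) + 216*t^3*e^(6*t) - 2*e^(18*t) + 6*e^(12*t) - 6*e^(6*t) + 2)/(t^3*e^(18*t) - 3*t^3*e^(12*t) + 3*t^3*e^(6*t) - t^3)

κ_3 = d^3K/dt^3 |_{t=0} = 0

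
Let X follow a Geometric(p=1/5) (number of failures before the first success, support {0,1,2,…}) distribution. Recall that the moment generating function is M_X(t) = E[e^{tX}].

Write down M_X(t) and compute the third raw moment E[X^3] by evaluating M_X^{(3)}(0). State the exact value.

M_X(t) = 1/(5*(1 - 4*e^(t)/5))
M^(3)(t) = (64*e^(3*t) + 320*e^(2*t) + 100*e^(t))/(256*e^(4*t) - 1280*e^(3*t) + 2400*e^(2*t) - 2000*e^(t) + 625)

E[X^3] = M^(3)(0) = 484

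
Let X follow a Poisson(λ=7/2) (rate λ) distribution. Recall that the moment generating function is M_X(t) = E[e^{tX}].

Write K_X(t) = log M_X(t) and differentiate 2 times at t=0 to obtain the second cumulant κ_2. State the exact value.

κ_2 = K^(2)(0) = 7/2

M_X(t) = e^(7*e^(t)/2 - 7/2)
K_X(t) = log M_X(t) = 7*e^(t)/2 - 7/2
K^(2)(t) = 7*e^(t)/2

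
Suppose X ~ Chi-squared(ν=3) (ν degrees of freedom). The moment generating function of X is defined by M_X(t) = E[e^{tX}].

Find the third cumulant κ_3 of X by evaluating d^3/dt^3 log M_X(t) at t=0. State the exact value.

M_X(t) = (1 - 2*t)^(-3/2)
K_X(t) = log M_X(t) = -3*log(1 - 2*t)/2
D^3[K](t) = -24/(8*t^3 - 12*t^2 + 6*t - 1)

κ_3 = D^3[K](0) = 24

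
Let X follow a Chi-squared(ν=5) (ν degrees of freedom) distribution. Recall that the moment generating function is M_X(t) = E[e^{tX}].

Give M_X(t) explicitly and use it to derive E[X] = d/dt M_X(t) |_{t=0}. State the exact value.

E[X] = D[M](0) = 5

M_X(t) = (1 - 2*t)^(-5/2)
D[M](t) = -5/(8*t^3*√(1 - 2*t) - 12*t^2*√(1 - 2*t) + 6*t*√(1 - 2*t) - √(1 - 2*t))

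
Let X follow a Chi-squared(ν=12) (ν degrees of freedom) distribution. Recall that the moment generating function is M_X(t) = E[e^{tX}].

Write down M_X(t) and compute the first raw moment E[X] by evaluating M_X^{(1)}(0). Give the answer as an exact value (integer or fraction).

E[X] = dM/dt |_{t=0} = 12

M_X(t) = (1 - 2*t)^(-6)
dM/dt = -12/(128*t^7 - 448*t^6 + 672*t^5 - 560*t^4 + 280*t^3 - 84*t^2 + 14*t - 1)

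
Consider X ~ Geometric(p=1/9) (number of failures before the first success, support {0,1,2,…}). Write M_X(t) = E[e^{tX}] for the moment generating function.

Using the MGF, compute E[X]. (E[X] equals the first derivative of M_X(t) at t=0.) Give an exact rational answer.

M_X(t) = 1/(9*(1 - 8*e^(t)/9))
M′(t) = 8*e^(t)/(64*e^(2*t) - 144*e^(t) + 81)

E[X] = M′(0) = 8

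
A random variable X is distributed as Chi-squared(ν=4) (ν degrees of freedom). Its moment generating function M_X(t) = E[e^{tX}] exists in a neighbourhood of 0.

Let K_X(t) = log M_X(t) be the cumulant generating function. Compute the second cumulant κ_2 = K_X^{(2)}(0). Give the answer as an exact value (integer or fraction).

M_X(t) = (1 - 2*t)^(-2)
K_X(t) = log M_X(t) = -2*log(1 - 2*t)
D^2[K](t) = 8/(4*t^2 - 4*t + 1)

κ_2 = D^2[K](0) = 8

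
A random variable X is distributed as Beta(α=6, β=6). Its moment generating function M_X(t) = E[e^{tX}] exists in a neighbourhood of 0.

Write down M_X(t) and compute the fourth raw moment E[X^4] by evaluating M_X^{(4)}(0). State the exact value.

E[X^4] = M′′′′(0) = 6/65

M_X(t) = ₁F₁(6; 12; t)
M′(t) = ₁F₁(7; 13; t)/2
M′′(t) = 7*₁F₁(8; 14; t)/26
M′′′(t) = 2*₁F₁(9; 15; t)/13
M′′′′(t) = 6*₁F₁(10; 16; t)/65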